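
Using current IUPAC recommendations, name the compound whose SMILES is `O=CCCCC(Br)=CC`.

The longest chain bearing the –CHO group and the multiple bond is 7 carbons long (heptane).
The principal characteristic group is an aldehyde (terminal –CHO), named with the suffix -al.
A C=C double bond in the chain gives the infix -ene-.
Choose the numbering such that the aldehyde carbon is C-1 by definition.
With this numbering: the double bond between C-5 and C-6; a bromo group at C-5.
Putting it together: 5-bromohept-5-enal.

5-bromohept-5-enal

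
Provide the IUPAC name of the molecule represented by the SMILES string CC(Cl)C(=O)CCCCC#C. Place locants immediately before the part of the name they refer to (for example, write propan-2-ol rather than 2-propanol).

Counting along the main chain through the carbonyl and the multiple bond gives 9 carbons: the parent is nonane.
The principal characteristic group is a ketone (C=O on an internal carbon), named with the suffix -one.
The chain contains a C≡C triple bond, so the unsaturation ending is -yne.
Choose the numbering such that numbering from this end puts the carbonyl group at C-3 rather than C-7.
This places the carbonyl at C-3; the triple bond between C-8 and C-9; a chloro group at C-2.
Assembling the pieces gives 2-chloronon-8-yn-3-one.

2-chloronon-8-yn-3-one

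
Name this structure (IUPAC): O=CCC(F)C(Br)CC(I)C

The longest chain bearing the –CHO group is 7 carbons long (heptane).
An aldehyde (terminal –CHO) is the principal characteristic group, giving the suffix -al.
Number the chain so that the aldehyde carbon is C-1 by definition.
This places a bromo group at C-4; a fluoro group at C-3; an iodo group at C-6.
Prefixes are listed alphabetically: bromo, fluoro, iodo.
The name is 4-bromo-3-fluoro-6-iodoheptanal.

4-bromo-3-fluoro-6-iodoheptanal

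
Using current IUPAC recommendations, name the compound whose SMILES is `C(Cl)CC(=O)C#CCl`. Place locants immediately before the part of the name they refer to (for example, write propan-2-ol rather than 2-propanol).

1,5-dichloropent-1-yn-3-one

Counting along the main chain through the carbonyl and the multiple bond gives 5 carbons: the parent is pentane.
The principal characteristic group is a ketone (C=O on an internal carbon), named with the suffix -one.
There is one C≡C triple bond, indicated by the ending -yne.
The numbering direction is chosen so that numbering from this end puts the triple bond at C-1 rather than C-4.
That gives the carbonyl at C-3; the triple bond between C-1 and C-2; chloro groups at C-1 and C-5.
Assembling the pieces gives 1,5-dichloropent-1-yn-3-one.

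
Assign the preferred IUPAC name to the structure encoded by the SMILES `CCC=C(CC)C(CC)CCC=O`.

The longest carbon chain that includes the –CHO group and the multiple bond has 8 carbons, so the parent hydride is octane.
The highest-priority functional group is an aldehyde (terminal –CHO), so the name ends in -al.
A C=C double bond in the chain gives the infix -ene-.
Choose the numbering such that the aldehyde carbon is C-1 by definition.
That gives the double bond between C-5 and C-6; ethyl groups at C-4 and C-5.
Assembling the pieces gives 4,5-diethyloct-5-enal.

4,5-diethyloct-5-enal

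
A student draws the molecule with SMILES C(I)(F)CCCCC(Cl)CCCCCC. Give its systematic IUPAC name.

6-chloro-1-fluoro-1-iodododecane

The longest continuous carbon chain has 12 atoms, so the parent hydride is dodecane.
The numbering direction is chosen so that the substituent locant set {1,1,6} is lower than {7,12,12} at the first point of difference.
This places a chloro group at C-6; a fluoro group at C-1; an iodo group at C-1.
Prefixes are listed alphabetically: chloro, fluoro, iodo.
Putting it together: 6-chloro-1-fluoro-1-iodododecane.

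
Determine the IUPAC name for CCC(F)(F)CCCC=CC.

7,7-difluoronon-2-ene

The longest carbon chain that includes the multiple bond has 9 carbons, so the parent hydride is nonane.
The chain contains a C=C double bond, so the unsaturation ending is -ene.
Choose the numbering such that numbering from this end puts the double bond at C-2 rather than C-7.
That gives the double bond between C-2 and C-3; two fluoro groups at C-7.
Putting it together: 7,7-difluoronon-2-ene.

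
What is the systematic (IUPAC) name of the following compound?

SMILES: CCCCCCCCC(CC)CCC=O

4-ethyldodecanal

The longest chain bearing the –CHO group is 12 carbons long (dodecane).
The principal characteristic group is an aldehyde (terminal –CHO), named with the suffix -al.
The numbering direction is chosen so that the aldehyde carbon is C-1 by definition.
With this numbering: an ethyl group at C-4.
Putting it together: 4-ethyldodecanal.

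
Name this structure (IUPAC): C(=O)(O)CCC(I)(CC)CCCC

Counting along the main chain through the –COOH group gives 8 carbons: the parent is octane.
The highest-priority functional group is a carboxylic acid (terminal –COOH), so the name ends in -oic acid.
Choose the numbering such that the carboxylic acid carbon is C-1 by definition.
That gives an ethyl group at C-4; an iodo group at C-4.
The substituents are ordered alphabetically, ignoring any di-/tri- multipliers.
Putting it together: 4-ethyl-4-iodooctanoic acid.

4-ethyl-4-iodooctanoic acid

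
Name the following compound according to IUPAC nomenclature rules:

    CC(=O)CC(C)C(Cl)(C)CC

Counting along the main chain through the carbonyl gives 7 carbons: the parent is heptane.
The principal characteristic group is a ketone (C=O on an internal carbon), named with the suffix -one.
Choose the numbering such that numbering from this end puts the carbonyl group at C-2 rather than C-6.
That gives the carbonyl at C-2; a chloro group at C-5; methyl groups at C-4 and C-5.
Prefixes are listed alphabetically: chloro, methyl.
Assembling the pieces gives 5-chloro-4,5-dimethylheptan-2-one.

5-chloro-4,5-dimethylheptan-2-one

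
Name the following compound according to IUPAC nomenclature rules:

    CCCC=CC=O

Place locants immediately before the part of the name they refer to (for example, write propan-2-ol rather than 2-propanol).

hex-2-enal

The longest carbon chain that includes the –CHO group and the multiple bond has 6 carbons, so the parent hydride is hexane.
The principal characteristic group is an aldehyde (terminal –CHO), named with the suffix -al.
The chain contains a C=C double bond, so the unsaturation ending is -ene.
Number the chain so that the aldehyde carbon is C-1 by definition.
That gives the double bond between C-2 and C-3.
The name is hex-2-enal.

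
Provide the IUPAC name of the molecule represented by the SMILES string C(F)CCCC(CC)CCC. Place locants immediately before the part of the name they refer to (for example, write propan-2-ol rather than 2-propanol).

5-ethyl-1-fluorooctane

The parent chain contains 8 carbons (octane).
The numbering direction is chosen so that the substituent locant set {1,5} is lower than {4,8} at the first point of difference.
This places an ethyl group at C-5; a fluoro group at C-1.
Prefixes are listed alphabetically: ethyl, fluoro.
The name is 5-ethyl-1-fluorooctane.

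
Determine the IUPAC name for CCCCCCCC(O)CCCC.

dodecan-5-ol

Counting along the main chain through the –OH group gives 12 carbons: the parent is dodecane.
An alcohol (–OH) is the principal characteristic group, giving the suffix -ol.
Choose the numbering such that numbering from this end puts the hydroxyl group at C-5 rather than C-8.
This places the hydroxyl at C-5.
Assembling the pieces gives dodecan-5-ol.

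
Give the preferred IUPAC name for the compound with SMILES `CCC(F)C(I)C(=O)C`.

4-fluoro-3-iodohexan-2-one

The longest chain bearing the carbonyl is 6 carbons long (hexane).
The highest-priority functional group is a ketone (C=O on an internal carbon), so the name ends in -one.
Choose the numbering such that numbering from this end puts the carbonyl group at C-2 rather than C-5.
With this numbering: the carbonyl at C-2; a fluoro group at C-4; an iodo group at C-3.
Prefixes are listed alphabetically: fluoro, iodo.
Putting it together: 4-fluoro-3-iodohexan-2-one.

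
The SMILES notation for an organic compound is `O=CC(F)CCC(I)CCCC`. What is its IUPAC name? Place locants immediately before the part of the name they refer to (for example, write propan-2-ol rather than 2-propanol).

The longest chain bearing the –CHO group is 9 carbons long (nonane).
The principal characteristic group is an aldehyde (terminal –CHO), named with the suffix -al.
Choose the numbering such that the aldehyde carbon is C-1 by definition.
That gives a fluoro group at C-2; an iodo group at C-5.
Substituent prefixes are cited in alphabetical order (multiplying prefixes like di-/tri- are ignored for ordering).
Assembling the pieces gives 2-fluoro-5-iodononanal.

2-fluoro-5-iodononanal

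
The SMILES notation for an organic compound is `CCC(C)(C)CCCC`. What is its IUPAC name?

The longest continuous carbon chain has 7 atoms, so the parent hydride is heptane.
Number the chain so that the substituent locant set {3,3} is lower than {5,5} at the first point of difference.
This places two methyl groups at C-3.
Putting it together: 3,3-dimethylheptane.

3,3-dimethylheptane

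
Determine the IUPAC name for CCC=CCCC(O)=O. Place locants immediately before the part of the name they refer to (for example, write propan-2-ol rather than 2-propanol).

hept-4-enoic acid

The longest chain bearing the –COOH group and the multiple bond is 7 carbons long (heptane).
A carboxylic acid (terminal –COOH) is the principal characteristic group, giving the suffix -oic acid.
A C=C double bond in the chain gives the infix -ene-.
Choose the numbering such that the carboxylic acid carbon is C-1 by definition.
This places the double bond between C-4 and C-5.
Putting it together: hept-4-enoic acid.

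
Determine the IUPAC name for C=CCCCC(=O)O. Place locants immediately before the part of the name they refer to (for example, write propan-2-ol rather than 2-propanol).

hex-5-enoic acid

The longest carbon chain that includes the –COOH group and the multiple bond has 6 carbons, so the parent hydride is hexane.
The principal characteristic group is a carboxylic acid (terminal –COOH), named with the suffix -oic acid.
The chain contains a C=C double bond, so the unsaturation ending is -ene.
The numbering direction is chosen so that the carboxylic acid carbon is C-1 by definition.
This places the double bond between C-5 and C-6.
The name is hex-5-enoic acid.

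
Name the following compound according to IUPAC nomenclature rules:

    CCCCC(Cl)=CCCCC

The longest chain bearing the multiple bond is 10 carbons long (decane).
A C=C double bond in the chain gives the infix -ene-.
Number the chain so that the substituent locant set {5} is lower than {6} at the first point of difference.
That gives the double bond between C-5 and C-6; a chloro group at C-5.
The name is 5-chlorodec-5-ene.

5-chlorodec-5-ene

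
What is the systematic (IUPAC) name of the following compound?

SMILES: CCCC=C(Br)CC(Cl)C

The longest chain bearing the multiple bond is 8 carbons long (octane).
There is one C=C double bond, indicated by the ending -ene.
The numbering direction is chosen so that the substituent locant set {2,4} is lower than {5,7} at the first point of difference.
This places the double bond between C-4 and C-5; a bromo group at C-4; a chloro group at C-2.
The substituents are ordered alphabetically, ignoring any di-/tri- multipliers.
Putting it together: 4-bromo-2-chlorooct-4-ene.

4-bromo-2-chlorooct-4-ene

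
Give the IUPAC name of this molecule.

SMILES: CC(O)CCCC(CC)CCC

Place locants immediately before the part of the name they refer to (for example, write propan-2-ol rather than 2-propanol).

The longest carbon chain that includes the –OH group has 9 carbons, so the parent hydride is nonane.
An alcohol (–OH) is the principal characteristic group, giving the suffix -ol.
Number the chain so that numbering from this end puts the hydroxyl group at C-2 rather than C-8.
This places the hydroxyl at C-2; an ethyl group at C-6.
Assembling the pieces gives 6-ethylnonan-2-ol.

6-ethylnonan-2-ol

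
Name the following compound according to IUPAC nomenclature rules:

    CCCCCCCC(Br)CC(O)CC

5-bromododecan-3-ol

The longest chain bearing the –OH group is 12 carbons long (dodecane).
The highest-priority functional group is an alcohol (–OH), so the name ends in -ol.
Choose the numbering such that numbering from this end puts the hydroxyl group at C-3 rather than C-10.
With this numbering: the hydroxyl at C-3; a bromo group at C-5.
Assembling the pieces gives 5-bromododecan-3-ol.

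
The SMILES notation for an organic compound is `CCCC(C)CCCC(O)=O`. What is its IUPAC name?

The longest chain bearing the –COOH group is 8 carbons long (octane).
The highest-priority functional group is a carboxylic acid (terminal –COOH), so the name ends in -oic acid.
Choose the numbering such that the carboxylic acid carbon is C-1 by definition.
That gives a methyl group at C-5.
Putting it together: 5-methyloctanoic acid.

5-methyloctanoic acid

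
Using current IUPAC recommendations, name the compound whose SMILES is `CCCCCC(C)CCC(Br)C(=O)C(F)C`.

4-bromo-2-fluoro-7-methyldodecan-3-one

The longest chain bearing the carbonyl is 12 carbons long (dodecane).
The principal characteristic group is a ketone (C=O on an internal carbon), named with the suffix -one.
The numbering direction is chosen so that numbering from this end puts the carbonyl group at C-3 rather than C-10.
That gives the carbonyl at C-3; a bromo group at C-4; a fluoro group at C-2; a methyl group at C-7.
Substituent prefixes are cited in alphabetical order (multiplying prefixes like di-/tri- are ignored for ordering).
The name is 4-bromo-2-fluoro-7-methyldodecan-3-one.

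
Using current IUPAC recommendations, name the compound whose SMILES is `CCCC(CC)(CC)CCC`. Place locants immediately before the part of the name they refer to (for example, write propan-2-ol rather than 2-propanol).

The parent chain contains 7 carbons (heptane).
Numbering from either end gives identical locants here.
This places two ethyl groups at C-4.
Putting it together: 4,4-diethylheptane.

4,4-diethylheptane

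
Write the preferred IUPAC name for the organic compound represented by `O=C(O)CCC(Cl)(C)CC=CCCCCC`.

The longest carbon chain that includes the –COOH group and the multiple bond has 12 carbons, so the parent hydride is dodecane.
A carboxylic acid (terminal –COOH) is the principal characteristic group, giving the suffix -oic acid.
There is one C=C double bond, indicated by the ending -ene.
The numbering direction is chosen so that the carboxylic acid carbon is C-1 by definition.
That gives the double bond between C-6 and C-7; a chloro group at C-4; a methyl group at C-4.
Prefixes are listed alphabetically: chloro, methyl.
The name is 4-chloro-4-methyldodec-6-enoic acid.

4-chloro-4-methyldodec-6-enoic acid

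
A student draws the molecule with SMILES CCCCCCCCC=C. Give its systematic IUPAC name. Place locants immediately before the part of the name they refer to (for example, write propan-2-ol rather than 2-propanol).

dec-1-ene

The longest carbon chain that includes the multiple bond has 10 carbons, so the parent hydride is decane.
The chain contains a C=C double bond, so the unsaturation ending is -ene.
Choose the numbering such that numbering from this end puts the double bond at C-1 rather than C-9.
This places the double bond between C-1 and C-2.
Putting it together: dec-1-ene.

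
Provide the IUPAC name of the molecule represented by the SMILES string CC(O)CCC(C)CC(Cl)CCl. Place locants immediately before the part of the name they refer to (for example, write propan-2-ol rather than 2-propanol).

Counting along the main chain through the –OH group gives 8 carbons: the parent is octane.
The highest-priority functional group is an alcohol (–OH), so the name ends in -ol.
The numbering direction is chosen so that numbering from this end puts the hydroxyl group at C-2 rather than C-7.
This places the hydroxyl at C-2; chloro groups at C-7 and C-8; a methyl group at C-5.
Prefixes are listed alphabetically: chloro, methyl.
Putting it together: 7,8-dichloro-5-methyloctan-2-ol.

7,8-dichloro-5-methyloctan-2-ol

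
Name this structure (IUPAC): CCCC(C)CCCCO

The longest carbon chain that includes the –OH group has 8 carbons, so the parent hydride is octane.
The highest-priority functional group is an alcohol (–OH), so the name ends in -ol.
Number the chain so that numbering from this end puts the hydroxyl group at C-1 rather than C-8.
That gives the hydroxyl at C-1; a methyl group at C-5.
The name is 5-methyloctan-1-ol.

5-methyloctan-1-ol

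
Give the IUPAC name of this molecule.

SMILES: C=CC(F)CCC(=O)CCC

The longest carbon chain that includes the carbonyl and the multiple bond has 9 carbons, so the parent hydride is nonane.
The principal characteristic group is a ketone (C=O on an internal carbon), named with the suffix -one.
The chain contains a C=C double bond, so the unsaturation ending is -ene.
The numbering direction is chosen so that numbering from this end puts the carbonyl group at C-4 rather than C-6.
That gives the carbonyl at C-4; the double bond between C-8 and C-9; a fluoro group at C-7.
The name is 7-fluoronon-8-en-4-one.

7-fluoronon-8-en-4-one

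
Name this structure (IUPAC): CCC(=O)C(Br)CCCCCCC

4-bromoundecan-3-one

Counting along the main chain through the carbonyl gives 11 carbons: the parent is undecane.
A ketone (C=O on an internal carbon) is the principal characteristic group, giving the suffix -one.
Number the chain so that numbering from this end puts the carbonyl group at C-3 rather than C-9.
With this numbering: the carbonyl at C-3; a bromo group at C-4.
Putting it together: 4-bromoundecan-3-one.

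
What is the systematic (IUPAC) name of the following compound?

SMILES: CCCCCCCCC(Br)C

The longest carbon chain is 10 atoms: the parent is decane.
Choose the numbering such that the substituent locant set {2} is lower than {9} at the first point of difference.
This places a bromo group at C-2.
The name is 2-bromodecane.

2-bromodecane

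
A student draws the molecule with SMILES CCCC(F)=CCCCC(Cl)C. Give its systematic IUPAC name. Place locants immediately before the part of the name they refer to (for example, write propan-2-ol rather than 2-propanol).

The longest chain bearing the multiple bond is 10 carbons long (decane).
There is one C=C double bond, indicated by the ending -ene.
Choose the numbering such that numbering from this end puts the double bond at C-4 rather than C-6.
That gives the double bond between C-4 and C-5; a chloro group at C-9; a fluoro group at C-4.
Prefixes are listed alphabetically: chloro, fluoro.
Assembling the pieces gives 9-chloro-4-fluorodec-4-ene.

9-chloro-4-fluorodec-4-ene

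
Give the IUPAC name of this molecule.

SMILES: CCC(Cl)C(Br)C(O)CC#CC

6-bromo-7-chloronon-2-yn-5-ol

Counting along the main chain through the –OH group and the multiple bond gives 9 carbons: the parent is nonane.
The principal characteristic group is an alcohol (–OH), named with the suffix -ol.
There is one C≡C triple bond, indicated by the ending -yne.
The numbering direction is chosen so that numbering from this end puts the triple bond at C-2 rather than C-7.
This places the hydroxyl at C-5; the triple bond between C-2 and C-3; a bromo group at C-6; a chloro group at C-7.
The substituents are ordered alphabetically, ignoring any di-/tri- multipliers.
Putting it together: 6-bromo-7-chloronon-2-yn-5-ol.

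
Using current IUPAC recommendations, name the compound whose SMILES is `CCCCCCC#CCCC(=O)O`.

undec-4-ynoic acid

Counting along the main chain through the –COOH group and the multiple bond gives 11 carbons: the parent is undecane.
A carboxylic acid (terminal –COOH) is the principal characteristic group, giving the suffix -oic acid.
The chain contains a C≡C triple bond, so the unsaturation ending is -yne.
The numbering direction is chosen so that the carboxylic acid carbon is C-1 by definition.
With this numbering: the triple bond between C-4 and C-5.
The name is undec-4-ynoic acid.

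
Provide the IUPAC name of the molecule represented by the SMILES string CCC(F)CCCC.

3-fluoroheptane

The parent chain contains 7 carbons (heptane).
Number the chain so that the substituent locant set {3} is lower than {5} at the first point of difference.
With this numbering: a fluoro group at C-3.
Assembling the pieces gives 3-fluoroheptane.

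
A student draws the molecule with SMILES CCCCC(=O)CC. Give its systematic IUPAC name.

heptan-3-one

Counting along the main chain through the carbonyl gives 7 carbons: the parent is heptane.
The principal characteristic group is a ketone (C=O on an internal carbon), named with the suffix -one.
Number the chain so that numbering from this end puts the carbonyl group at C-3 rather than C-5.
This places the carbonyl at C-3.
The name is heptan-3-one.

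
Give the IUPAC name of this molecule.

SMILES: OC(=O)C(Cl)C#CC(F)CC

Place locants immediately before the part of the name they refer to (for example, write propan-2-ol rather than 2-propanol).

2-chloro-5-fluorohept-3-ynoic acid

Counting along the main chain through the –COOH group and the multiple bond gives 7 carbons: the parent is heptane.
The highest-priority functional group is a carboxylic acid (terminal –COOH), so the name ends in -oic acid.
There is one C≡C triple bond, indicated by the ending -yne.
Number the chain so that the carboxylic acid carbon is C-1 by definition.
That gives the triple bond between C-3 and C-4; a chloro group at C-2; a fluoro group at C-5.
Prefixes are listed alphabetically: chloro, fluoro.
Putting it together: 2-chloro-5-fluorohept-3-ynoic acid.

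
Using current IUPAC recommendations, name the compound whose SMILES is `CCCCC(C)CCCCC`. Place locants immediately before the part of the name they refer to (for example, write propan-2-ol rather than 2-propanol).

The longest carbon chain is 10 atoms: the parent is decane.
Number the chain so that the substituent locant set {5} is lower than {6} at the first point of difference.
That gives a methyl group at C-5.
The name is 5-methyldecane.

5-methyldecane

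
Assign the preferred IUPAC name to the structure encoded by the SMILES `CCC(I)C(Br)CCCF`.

The parent chain contains 7 carbons (heptane).
The numbering direction is chosen so that the substituent locant set {1,4,5} is lower than {3,4,7} at the first point of difference.
With this numbering: a bromo group at C-4; a fluoro group at C-1; an iodo group at C-5.
The substituents are ordered alphabetically, ignoring any di-/tri- multipliers.
Assembling the pieces gives 4-bromo-1-fluoro-5-iodoheptane.

4-bromo-1-fluoro-5-iodoheptane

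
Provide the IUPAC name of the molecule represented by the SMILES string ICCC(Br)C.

The longest carbon chain is 4 atoms: the parent is butane.
The numbering direction is chosen so that the substituent locant set {1,3} is lower than {2,4} at the first point of difference.
This places a bromo group at C-3; an iodo group at C-1.
Substituent prefixes are cited in alphabetical order (multiplying prefixes like di-/tri- are ignored for ordering).
Putting it together: 3-bromo-1-iodobutane.

3-bromo-1-iodobutane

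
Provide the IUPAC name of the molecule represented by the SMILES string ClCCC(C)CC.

The parent chain contains 5 carbons (pentane).
Choose the numbering such that the substituent locant set {1,3} is lower than {3,5} at the first point of difference.
That gives a chloro group at C-1; a methyl group at C-3.
The substituents are ordered alphabetically, ignoring any di-/tri- multipliers.
The name is 1-chloro-3-methylpentane.

1-chloro-3-methylpentane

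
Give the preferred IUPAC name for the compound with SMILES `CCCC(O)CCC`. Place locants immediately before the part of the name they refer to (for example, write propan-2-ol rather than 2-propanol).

The longest carbon chain that includes the –OH group has 7 carbons, so the parent hydride is heptane.
The highest-priority functional group is an alcohol (–OH), so the name ends in -ol.
The molecule is symmetric, so either numbering direction gives the same locants.
This places the hydroxyl at C-4.
Assembling the pieces gives heptan-4-ol.

heptan-4-ol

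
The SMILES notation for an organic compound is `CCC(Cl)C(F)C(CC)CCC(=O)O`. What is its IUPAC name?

6-chloro-4-ethyl-5-fluorooctanoic acid

Counting along the main chain through the –COOH group gives 8 carbons: the parent is octane.
The highest-priority functional group is a carboxylic acid (terminal –COOH), so the name ends in -oic acid.
Choose the numbering such that the carboxylic acid carbon is C-1 by definition.
That gives a chloro group at C-6; an ethyl group at C-4; a fluoro group at C-5.
The substituents are ordered alphabetically, ignoring any di-/tri- multipliers.
The name is 6-chloro-4-ethyl-5-fluorooctanoic acid.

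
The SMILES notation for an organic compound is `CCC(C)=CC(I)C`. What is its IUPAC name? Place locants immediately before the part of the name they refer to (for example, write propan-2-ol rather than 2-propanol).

Counting along the main chain through the multiple bond gives 6 carbons: the parent is hexane.
The chain contains a C=C double bond, so the unsaturation ending is -ene.
The numbering direction is chosen so that the substituent locant set {2,4} is lower than {3,5} at the first point of difference.
This places the double bond between C-3 and C-4; an iodo group at C-2; a methyl group at C-4.
The substituents are ordered alphabetically, ignoring any di-/tri- multipliers.
The name is 2-iodo-4-methylhex-3-ene.

2-iodo-4-methylhex-3-ene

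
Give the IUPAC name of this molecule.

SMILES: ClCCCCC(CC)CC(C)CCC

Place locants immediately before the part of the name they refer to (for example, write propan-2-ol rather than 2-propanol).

1-chloro-5-ethyl-7-methyldecane

The longest continuous carbon chain has 10 atoms, so the parent hydride is decane.
Choose the numbering such that the substituent locant set {1,5,7} is lower than {4,6,10} at the first point of difference.
That gives a chloro group at C-1; an ethyl group at C-5; a methyl group at C-7.
Prefixes are listed alphabetically: chloro, ethyl, methyl.
Putting it together: 1-chloro-5-ethyl-7-methyldecane.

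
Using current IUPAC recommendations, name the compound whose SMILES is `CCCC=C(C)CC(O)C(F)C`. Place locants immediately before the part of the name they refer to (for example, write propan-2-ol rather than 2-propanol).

The longest chain bearing the –OH group and the multiple bond is 9 carbons long (nonane).
The principal characteristic group is an alcohol (–OH), named with the suffix -ol.
There is one C=C double bond, indicated by the ending -ene.
Number the chain so that numbering from this end puts the hydroxyl group at C-3 rather than C-7.
That gives the hydroxyl at C-3; the double bond between C-5 and C-6; a fluoro group at C-2; a methyl group at C-5.
Substituent prefixes are cited in alphabetical order (multiplying prefixes like di-/tri- are ignored for ordering).
Assembling the pieces gives 2-fluoro-5-methylnon-5-en-3-ol.

2-fluoro-5-methylnon-5-en-3-ol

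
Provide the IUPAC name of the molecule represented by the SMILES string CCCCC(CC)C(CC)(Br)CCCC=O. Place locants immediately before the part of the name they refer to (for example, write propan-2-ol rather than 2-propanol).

5-bromo-5,6-diethyldecanal

Counting along the main chain through the –CHO group gives 10 carbons: the parent is decane.
The highest-priority functional group is an aldehyde (terminal –CHO), so the name ends in -al.
The numbering direction is chosen so that the aldehyde carbon is C-1 by definition.
That gives a bromo group at C-5; ethyl groups at C-5 and C-6.
Prefixes are listed alphabetically: bromo, ethyl.
Putting it together: 5-bromo-5,6-diethyldecanal.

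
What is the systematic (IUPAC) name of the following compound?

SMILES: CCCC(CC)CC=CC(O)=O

The longest carbon chain that includes the –COOH group and the multiple bond has 8 carbons, so the parent hydride is octane.
The principal characteristic group is a carboxylic acid (terminal –COOH), named with the suffix -oic acid.
A C=C double bond in the chain gives the infix -ene-.
Number the chain so that the carboxylic acid carbon is C-1 by definition.
This places the double bond between C-2 and C-3; an ethyl group at C-5.
Assembling the pieces gives 5-ethyloct-2-enoic acid.

5-ethyloct-2-enoic acid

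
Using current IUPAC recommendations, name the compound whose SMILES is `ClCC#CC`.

1-chlorobut-2-yne

The longest carbon chain that includes the multiple bond has 4 carbons, so the parent hydride is butane.
The chain contains a C≡C triple bond, so the unsaturation ending is -yne.
The numbering direction is chosen so that the substituent locant set {1} is lower than {4} at the first point of difference.
With this numbering: the triple bond between C-2 and C-3; a chloro group at C-1.
The name is 1-chlorobut-2-yne.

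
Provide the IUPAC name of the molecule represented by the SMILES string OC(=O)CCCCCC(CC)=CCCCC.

7-ethyldodec-7-enoic acid

The longest chain bearing the –COOH group and the multiple bond is 12 carbons long (dodecane).
The highest-priority functional group is a carboxylic acid (terminal –COOH), so the name ends in -oic acid.
The chain contains a C=C double bond, so the unsaturation ending is -ene.
Choose the numbering such that the carboxylic acid carbon is C-1 by definition.
That gives the double bond between C-7 and C-8; an ethyl group at C-7.
The name is 7-ethyldodec-7-enoic acid.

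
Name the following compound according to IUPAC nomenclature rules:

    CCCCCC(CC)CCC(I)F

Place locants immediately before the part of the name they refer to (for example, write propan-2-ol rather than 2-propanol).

4-ethyl-1-fluoro-1-iodononane

The parent chain contains 9 carbons (nonane).
The numbering direction is chosen so that the substituent locant set {1,1,4} is lower than {6,9,9} at the first point of difference.
This places an ethyl group at C-4; a fluoro group at C-1; an iodo group at C-1.
Substituent prefixes are cited in alphabetical order (multiplying prefixes like di-/tri- are ignored for ordering).
Assembling the pieces gives 4-ethyl-1-fluoro-1-iodononane.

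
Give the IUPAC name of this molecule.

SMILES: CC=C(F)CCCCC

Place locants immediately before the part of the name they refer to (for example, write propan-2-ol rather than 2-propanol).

The longest carbon chain that includes the multiple bond has 8 carbons, so the parent hydride is octane.
A C=C double bond in the chain gives the infix -ene-.
Choose the numbering such that numbering from this end puts the double bond at C-2 rather than C-6.
This places the double bond between C-2 and C-3; a fluoro group at C-3.
Assembling the pieces gives 3-fluorooct-2-ene.

3-fluorooct-2-ene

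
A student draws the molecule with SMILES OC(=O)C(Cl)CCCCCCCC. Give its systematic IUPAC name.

Counting along the main chain through the –COOH group gives 10 carbons: the parent is decane.
The highest-priority functional group is a carboxylic acid (terminal –COOH), so the name ends in -oic acid.
Number the chain so that the carboxylic acid carbon is C-1 by definition.
That gives a chloro group at C-2.
Putting it together: 2-chlorodecanoic acid.

2-chlorodecanoic acid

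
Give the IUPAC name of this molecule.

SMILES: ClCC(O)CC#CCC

The longest carbon chain that includes the –OH group and the multiple bond has 7 carbons, so the parent hydride is heptane.
The highest-priority functional group is an alcohol (–OH), so the name ends in -ol.
There is one C≡C triple bond, indicated by the ending -yne.
Choose the numbering such that numbering from this end puts the hydroxyl group at C-2 rather than C-6.
That gives the hydroxyl at C-2; the triple bond between C-4 and C-5; a chloro group at C-1.
The name is 1-chlorohept-4-yn-2-ol.

1-chlorohept-4-yn-2-ol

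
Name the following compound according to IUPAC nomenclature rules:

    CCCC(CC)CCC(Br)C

2-bromo-5-ethyloctane

The longest carbon chain is 8 atoms: the parent is octane.
Number the chain so that the substituent locant set {2,5} is lower than {4,7} at the first point of difference.
That gives a bromo group at C-2; an ethyl group at C-5.
Substituent prefixes are cited in alphabetical order (multiplying prefixes like di-/tri- are ignored for ordering).
Assembling the pieces gives 2-bromo-5-ethyloctane.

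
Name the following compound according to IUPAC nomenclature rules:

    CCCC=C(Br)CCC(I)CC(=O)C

7-bromo-4-iodoundec-7-en-2-one

Counting along the main chain through the carbonyl and the multiple bond gives 11 carbons: the parent is undecane.
The highest-priority functional group is a ketone (C=O on an internal carbon), so the name ends in -one.
A C=C double bond in the chain gives the infix -ene-.
Number the chain so that numbering from this end puts the carbonyl group at C-2 rather than C-10.
That gives the carbonyl at C-2; the double bond between C-7 and C-8; a bromo group at C-7; an iodo group at C-4.
Prefixes are listed alphabetically: bromo, iodo.
The name is 7-bromo-4-iodoundec-7-en-2-one.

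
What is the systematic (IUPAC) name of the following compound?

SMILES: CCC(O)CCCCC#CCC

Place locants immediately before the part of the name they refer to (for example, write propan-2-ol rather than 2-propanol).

undec-8-yn-3-ol

Counting along the main chain through the –OH group and the multiple bond gives 11 carbons: the parent is undecane.
The principal characteristic group is an alcohol (–OH), named with the suffix -ol.
A C≡C triple bond in the chain gives the infix -yne-.
Number the chain so that numbering from this end puts the hydroxyl group at C-3 rather than C-9.
This places the hydroxyl at C-3; the triple bond between C-8 and C-9.
Putting it together: undec-8-yn-3-ol.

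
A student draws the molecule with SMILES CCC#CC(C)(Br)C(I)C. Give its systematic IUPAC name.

Counting along the main chain through the multiple bond gives 7 carbons: the parent is heptane.
There is one C≡C triple bond, indicated by the ending -yne.
Choose the numbering such that numbering from this end puts the triple bond at C-3 rather than C-4.
That gives the triple bond between C-3 and C-4; a bromo group at C-5; an iodo group at C-6; a methyl group at C-5.
The substituents are ordered alphabetically, ignoring any di-/tri- multipliers.
Putting it together: 5-bromo-6-iodo-5-methylhept-3-yne.

5-bromo-6-iodo-5-methylhept-3-yne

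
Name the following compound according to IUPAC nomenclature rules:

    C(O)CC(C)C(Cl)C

The longest carbon chain that includes the –OH group has 5 carbons, so the parent hydride is pentane.
The highest-priority functional group is an alcohol (–OH), so the name ends in -ol.
Number the chain so that numbering from this end puts the hydroxyl group at C-1 rather than C-5.
That gives the hydroxyl at C-1; a chloro group at C-4; a methyl group at C-3.
The substituents are ordered alphabetically, ignoring any di-/tri- multipliers.
Assembling the pieces gives 4-chloro-3-methylpentan-1-ol.

4-chloro-3-methylpentan-1-ol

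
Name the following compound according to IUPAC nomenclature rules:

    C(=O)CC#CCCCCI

Counting along the main chain through the –CHO group and the multiple bond gives 8 carbons: the parent is octane.
The principal characteristic group is an aldehyde (terminal –CHO), named with the suffix -al.
The chain contains a C≡C triple bond, so the unsaturation ending is -yne.
Number the chain so that the aldehyde carbon is C-1 by definition.
This places the triple bond between C-3 and C-4; an iodo group at C-8.
The name is 8-iodooct-3-ynal.

8-iodooct-3-ynal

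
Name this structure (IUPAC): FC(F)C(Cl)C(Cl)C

The longest carbon chain is 4 atoms: the parent is butane.
Choose the numbering such that the substituent locant set {1,1,2,3} is lower than {2,3,4,4} at the first point of difference.
With this numbering: chloro groups at C-2 and C-3; two fluoro groups at C-1.
Substituent prefixes are cited in alphabetical order (multiplying prefixes like di-/tri- are ignored for ordering).
Putting it together: 2,3-dichloro-1,1-difluorobutane.

2,3-dichloro-1,1-difluorobutane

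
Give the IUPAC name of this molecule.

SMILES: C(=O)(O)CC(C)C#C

The longest carbon chain that includes the –COOH group and the multiple bond has 5 carbons, so the parent hydride is pentane.
The highest-priority functional group is a carboxylic acid (terminal –COOH), so the name ends in -oic acid.
There is one C≡C triple bond, indicated by the ending -yne.
Number the chain so that the carboxylic acid carbon is C-1 by definition.
With this numbering: the triple bond between C-4 and C-5; a methyl group at C-3.
The name is 3-methylpent-4-ynoic acid.

3-methylpent-4-ynoic acid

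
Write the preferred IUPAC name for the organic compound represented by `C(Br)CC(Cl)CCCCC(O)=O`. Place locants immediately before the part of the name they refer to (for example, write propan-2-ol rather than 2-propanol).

8-bromo-6-chlorooctanoic acid

The longest chain bearing the –COOH group is 8 carbons long (octane).
The highest-priority functional group is a carboxylic acid (terminal –COOH), so the name ends in -oic acid.
The numbering direction is chosen so that the carboxylic acid carbon is C-1 by definition.
That gives a bromo group at C-8; a chloro group at C-6.
Substituent prefixes are cited in alphabetical order (multiplying prefixes like di-/tri- are ignored for ordering).
The name is 8-bromo-6-chlorooctanoic acid.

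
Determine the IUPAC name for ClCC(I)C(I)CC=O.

5-chloro-3,4-diiodopentanal

The longest carbon chain that includes the –CHO group has 5 carbons, so the parent hydride is pentane.
An aldehyde (terminal –CHO) is the principal characteristic group, giving the suffix -al.
Number the chain so that the aldehyde carbon is C-1 by definition.
That gives a chloro group at C-5; iodo groups at C-3 and C-4.
Substituent prefixes are cited in alphabetical order (multiplying prefixes like di-/tri- are ignored for ordering).
The name is 5-chloro-3,4-diiodopentanal.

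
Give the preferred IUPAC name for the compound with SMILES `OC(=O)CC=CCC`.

hex-3-enoic acid

The longest chain bearing the –COOH group and the multiple bond is 6 carbons long (hexane).
The principal characteristic group is a carboxylic acid (terminal –COOH), named with the suffix -oic acid.
A C=C double bond in the chain gives the infix -ene-.
Choose the numbering such that the carboxylic acid carbon is C-1 by definition.
With this numbering: the double bond between C-3 and C-4.
The name is hex-3-enoic acid.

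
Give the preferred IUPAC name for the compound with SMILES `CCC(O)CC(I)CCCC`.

Counting along the main chain through the –OH group gives 9 carbons: the parent is nonane.
The principal characteristic group is an alcohol (–OH), named with the suffix -ol.
The numbering direction is chosen so that numbering from this end puts the hydroxyl group at C-3 rather than C-7.
That gives the hydroxyl at C-3; an iodo group at C-5.
Assembling the pieces gives 5-iodononan-3-ol.

5-iodononan-3-ol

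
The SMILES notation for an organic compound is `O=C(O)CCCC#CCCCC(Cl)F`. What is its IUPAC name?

Counting along the main chain through the –COOH group and the multiple bond gives 10 carbons: the parent is decane.
The principal characteristic group is a carboxylic acid (terminal –COOH), named with the suffix -oic acid.
A C≡C triple bond in the chain gives the infix -yne-.
The numbering direction is chosen so that the carboxylic acid carbon is C-1 by definition.
With this numbering: the triple bond between C-5 and C-6; a chloro group at C-10; a fluoro group at C-10.
Prefixes are listed alphabetically: chloro, fluoro.
The name is 10-chloro-10-fluorodec-5-ynoic acid.

10-chloro-10-fluorodec-5-ynoic acid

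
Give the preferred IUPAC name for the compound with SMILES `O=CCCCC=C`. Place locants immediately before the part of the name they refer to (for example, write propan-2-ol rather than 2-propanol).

Counting along the main chain through the –CHO group and the multiple bond gives 6 carbons: the parent is hexane.
The principal characteristic group is an aldehyde (terminal –CHO), named with the suffix -al.
There is one C=C double bond, indicated by the ending -ene.
Choose the numbering such that the aldehyde carbon is C-1 by definition.
That gives the double bond between C-5 and C-6.
The name is hex-5-enal.

hex-5-enal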